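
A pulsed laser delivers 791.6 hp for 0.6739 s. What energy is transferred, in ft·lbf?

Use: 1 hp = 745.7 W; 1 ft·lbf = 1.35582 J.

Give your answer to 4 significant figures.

791.6 hp × 745.7 → 590296 W
E = P × t = 590296 W × 0.6739 s = 397800 J
397800 J ÷ (1.35582 J/ft·lbf) = 293402 ft·lbf

2.934×10⁵ ft·lbf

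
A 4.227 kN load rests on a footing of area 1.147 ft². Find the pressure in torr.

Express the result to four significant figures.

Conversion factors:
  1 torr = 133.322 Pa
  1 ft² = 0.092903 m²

297.5 torr

4.227 kN × 1000 → 4227 N
1.147 ft² × 0.092903 → 0.10656 m²
P = F / A = 4227 N / 0.10656 m² = 39667.8 Pa
39667.8 Pa ÷ (133.322 Pa/torr) = 297.534 torr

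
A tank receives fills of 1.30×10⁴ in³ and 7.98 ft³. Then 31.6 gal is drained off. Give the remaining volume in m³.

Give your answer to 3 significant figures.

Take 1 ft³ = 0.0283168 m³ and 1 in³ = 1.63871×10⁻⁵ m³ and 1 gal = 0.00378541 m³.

1.30×10⁴ in³ × 1.63871×10⁻⁵ = 0.213032 m³
7.98 ft³ × 0.0283168 = 0.225968 m³
31.6 gal × 0.00378541 = 0.119619 m³
Net: 0.213032 + 0.225968 − 0.119619 = 0.319381 m³

0.319 m³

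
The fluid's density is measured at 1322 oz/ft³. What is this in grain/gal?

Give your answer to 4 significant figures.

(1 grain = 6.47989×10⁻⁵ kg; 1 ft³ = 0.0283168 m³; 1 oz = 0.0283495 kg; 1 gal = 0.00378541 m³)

1322 oz/ft³ × 0.0283495 kg/oz ÷ 0.0283168 m³/ft³ = 1323.53 kg/m³
1323.53 kg/m³ ÷ 6.47989×10⁻⁵ kg/grain × 0.00378541 m³/gal = 77317.7 grain/gal

7.732×10⁴ grain/gal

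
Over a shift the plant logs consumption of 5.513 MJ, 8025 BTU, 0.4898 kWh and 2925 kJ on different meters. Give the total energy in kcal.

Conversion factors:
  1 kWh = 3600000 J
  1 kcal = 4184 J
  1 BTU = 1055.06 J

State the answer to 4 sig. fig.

4462 kcal

5.513 MJ × 1000000 = 5.513×10⁶ J
8025 BTU × 1055.06 = 8.46686×10⁶ J
0.4898 kWh × 3600000 = 1.76328×10⁶ J
2925 kJ × 1000 = 2.925×10⁶ J
Total: 5.513×10⁶ + 8.46686×10⁶ + 1.76328×10⁶ + 2.925×10⁶ = 1.86681×10⁷ J
In kcal: 1.86681×10⁷ / 4184 = 4461.78 kcal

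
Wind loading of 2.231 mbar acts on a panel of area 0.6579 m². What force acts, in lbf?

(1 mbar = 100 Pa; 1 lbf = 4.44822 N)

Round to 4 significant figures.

33.00 lbf

2.231 mbar × 100 = 223.1 Pa
F = P × A = 223.1 Pa × 0.6579 m² = 146.777 N
146.777 N ÷ (4.44822 N/lbf) = 32.9968 lbf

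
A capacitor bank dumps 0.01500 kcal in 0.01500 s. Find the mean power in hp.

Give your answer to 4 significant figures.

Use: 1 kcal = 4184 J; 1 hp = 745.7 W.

0.01500 kcal × 4184 → 62.76 J
P = E / t = 62.76 J / 0.015 s = 4184 W
4184 W ÷ (745.7 W/hp) = 5.61084 hp

5.611 hp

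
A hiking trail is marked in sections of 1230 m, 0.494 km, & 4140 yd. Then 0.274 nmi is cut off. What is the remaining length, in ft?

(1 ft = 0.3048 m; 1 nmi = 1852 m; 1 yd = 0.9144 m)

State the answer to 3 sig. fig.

1.64×10⁴ ft

1230 m (already m)
0.494 km × 1000 = 494 m
4140 yd × 0.9144 = 3785.62 m
0.274 nmi × 1852 = 507.448 m
Result: 1230 + 494 + 3785.62 − 507.448 = 5002.17 m
In ft: 5002.17 / 0.3048 = 16411.3 ft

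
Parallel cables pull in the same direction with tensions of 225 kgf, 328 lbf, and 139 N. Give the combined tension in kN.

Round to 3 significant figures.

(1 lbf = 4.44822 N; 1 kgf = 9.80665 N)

3.80 kN

225 kgf × 9.80665 = 2206.5 N
328 lbf × 4.44822 = 1459.02 N
139 N (already N)
Combined: 2206.5 + 1459.02 + 139 = 3804.52 N
In kN: 3804.52 / 1000 = 3.80452 kN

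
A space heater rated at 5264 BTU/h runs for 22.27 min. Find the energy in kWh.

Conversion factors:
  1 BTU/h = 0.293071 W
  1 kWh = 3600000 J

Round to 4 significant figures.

0.5726 kWh

5264 BTU/h × 0.293071 → 1542.73 W
22.27 min × 60 → 1336.2 s
E = P × t = 1542.73 W × 1336.2 s = 2.0614×10⁶ J
2.0614×10⁶ J ÷ (3600000 J/kWh) = 0.572611 kWh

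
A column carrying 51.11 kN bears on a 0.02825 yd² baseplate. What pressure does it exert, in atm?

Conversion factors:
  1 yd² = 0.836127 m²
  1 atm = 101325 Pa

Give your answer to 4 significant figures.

21.35 atm

51.11 kN × 1000 → 51110 N
0.02825 yd² × 0.836127 → 0.0236206 m²
P = F / A = 51110 N / 0.0236206 m² = 2.16379×10⁶ Pa
2.16379×10⁶ Pa ÷ (101325 Pa/atm) = 21.3549 atm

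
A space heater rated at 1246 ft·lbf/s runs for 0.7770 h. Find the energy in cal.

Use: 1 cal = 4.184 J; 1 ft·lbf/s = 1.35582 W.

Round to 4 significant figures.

1.129×10⁶ cal

1246 ft·lbf/s × 1.35582 → 1689.35 W
0.7770 h × 3600 → 2797.2 s
E = P × t = 1689.35 W × 2797.2 s = 4.72545×10⁶ J
4.72545×10⁶ J ÷ (4.184 J/cal) = 1.12941×10⁶ cal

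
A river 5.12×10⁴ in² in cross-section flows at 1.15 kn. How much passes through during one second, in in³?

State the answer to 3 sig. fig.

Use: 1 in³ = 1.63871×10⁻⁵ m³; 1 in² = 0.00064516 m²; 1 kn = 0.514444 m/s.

1.19×10⁶ in³

1.15 kn × 0.514444 → 0.591611 m/s
5.12×10⁴ in² × 0.00064516 → 33.0322 m²
V = v × A × t = 0.591611 m/s × 33.0322 m² × 1 s = 19.5422 m³
19.5422 m³ ÷ (1.63871×10⁻⁵ m³/in³) = 1.19254×10⁶ in³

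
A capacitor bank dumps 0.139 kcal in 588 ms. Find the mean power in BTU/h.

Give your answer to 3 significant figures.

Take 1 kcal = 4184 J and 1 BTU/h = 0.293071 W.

0.139 kcal × 4184 = 581.576 J
588 ms × 0.001 = 0.588 s
P = E / t = 581.576 J / 0.588 s = 989.075 W
989.075 W ÷ (0.293071 W/BTU/h) = 3374.86 BTU/h

3370 BTU/h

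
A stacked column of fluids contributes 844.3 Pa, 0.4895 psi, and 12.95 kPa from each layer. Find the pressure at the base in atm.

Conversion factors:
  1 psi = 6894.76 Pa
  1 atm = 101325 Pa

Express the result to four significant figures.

0.1694 atm

844.3 Pa (already Pa)
0.4895 psi × 6894.76 → 3374.99 Pa
12.95 kPa × 1000 → 12950 Pa
Combined: 844.3 + 3374.99 + 12950 = 17169.3 Pa
In atm: 17169.3 / 101325 = 0.169448 atm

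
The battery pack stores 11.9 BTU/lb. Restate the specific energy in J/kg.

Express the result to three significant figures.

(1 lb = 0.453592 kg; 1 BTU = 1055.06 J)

2.77×10⁴ J/kg

11.9 BTU/lb × 1055.06 J/BTU ÷ 0.453592 kg/lb = 27679.5 J/kg
27679.5 J/kg  = 27679.5 J/kg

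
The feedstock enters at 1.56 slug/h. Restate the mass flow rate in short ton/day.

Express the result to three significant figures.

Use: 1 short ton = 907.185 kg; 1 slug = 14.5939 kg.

0.602 short ton/day

1.56 slug/h × 14.5939 kg/slug ÷ 3600 s/h = 0.00632402 kg/s
0.00632402 kg/s ÷ 907.185 kg/short ton × 86400 s/day = 0.602298 short ton/day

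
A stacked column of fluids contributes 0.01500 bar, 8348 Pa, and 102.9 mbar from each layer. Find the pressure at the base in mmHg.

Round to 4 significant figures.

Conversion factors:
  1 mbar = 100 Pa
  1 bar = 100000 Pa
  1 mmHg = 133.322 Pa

151.0 mmHg

0.01500 bar × 100000 = 1500 Pa
8348 Pa (already Pa)
102.9 mbar × 100 = 10290 Pa
Combined: 1500 + 8348 + 10290 = 20138 Pa
In mmHg: 20138 / 133.322 = 151.048 mmHg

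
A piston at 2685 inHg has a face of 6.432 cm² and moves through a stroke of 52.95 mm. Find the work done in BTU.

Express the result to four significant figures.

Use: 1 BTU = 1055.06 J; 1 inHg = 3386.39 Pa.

0.2935 BTU

2685 inHg → 9.09246×10⁶ Pa
6.432 cm² → 6.432×10⁻⁴ m²
F = P × A = 9.09246×10⁶ × 6.432×10⁻⁴ = 5848.27 N
52.95 mm → 0.05295 m
W = F × d = 5848.27 × 0.05295 = 309.666 J
In BTU: 309.666 / 1055.06 = 0.293506 BTU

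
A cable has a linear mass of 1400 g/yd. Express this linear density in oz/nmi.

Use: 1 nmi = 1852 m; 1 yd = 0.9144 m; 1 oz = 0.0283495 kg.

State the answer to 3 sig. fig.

1.00×10⁵ oz/nmi

1400 g/yd × 0.001 kg/g ÷ 0.9144 m/yd = 1.53106 kg/m
1.53106 kg/m ÷ 0.0283495 kg/oz × 1852 m/nmi = 100020 oz/nmi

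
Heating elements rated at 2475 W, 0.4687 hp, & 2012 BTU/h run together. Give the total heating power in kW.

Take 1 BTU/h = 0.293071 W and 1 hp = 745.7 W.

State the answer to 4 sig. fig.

2475 W (already W)
0.4687 hp × 745.7 = 349.51 W
2012 BTU/h × 0.293071 = 589.659 W
Sum: 2475 + 349.51 + 589.659 = 3414.17 W
In kW: 3414.17 / 1000 = 3.41417 kW

3.414 kW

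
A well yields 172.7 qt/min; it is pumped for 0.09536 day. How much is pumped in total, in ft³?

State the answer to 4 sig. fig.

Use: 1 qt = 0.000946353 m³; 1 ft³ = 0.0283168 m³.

792.6 ft³

172.7 qt/min → 0.00272392 m³/s
0.09536 day → 8239.1 s
V = Q × t = 0.00272392 × 8239.1 = 22.4426 m³
In ft³: 22.4426 / 0.0283168 = 792.554 ft³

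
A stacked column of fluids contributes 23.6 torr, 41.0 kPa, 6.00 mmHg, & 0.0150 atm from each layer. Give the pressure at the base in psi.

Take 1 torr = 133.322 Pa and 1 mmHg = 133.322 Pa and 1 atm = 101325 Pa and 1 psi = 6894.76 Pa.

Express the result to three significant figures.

23.6 torr × 133.322 = 3146.4 Pa
41.0 kPa × 1000 = 41000 Pa
6.00 mmHg × 133.322 = 799.932 Pa
0.0150 atm × 101325 = 1519.88 Pa
Sum: 3146.4 + 41000 + 799.932 + 1519.88 = 46466.2 Pa
In psi: 46466.2 / 6894.76 = 6.73935 psi

6.74 psi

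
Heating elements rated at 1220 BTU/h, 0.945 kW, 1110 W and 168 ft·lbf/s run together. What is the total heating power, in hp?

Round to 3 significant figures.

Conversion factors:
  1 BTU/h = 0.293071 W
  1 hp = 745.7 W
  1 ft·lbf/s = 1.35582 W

3.54 hp

1220 BTU/h × 0.293071 → 357.547 W
0.945 kW × 1000 → 945 W
1110 W (already W)
168 ft·lbf/s × 1.35582 → 227.778 W
Sum: 357.547 + 945 + 1110 + 227.778 = 2640.32 W
In hp: 2640.32 / 745.7 = 3.54073 hp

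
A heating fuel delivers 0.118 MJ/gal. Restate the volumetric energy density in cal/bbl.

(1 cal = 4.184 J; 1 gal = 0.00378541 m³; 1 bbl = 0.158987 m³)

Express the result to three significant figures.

0.118 MJ/gal × 1000000 J/MJ ÷ 0.00378541 m³/gal = 3.11723×10⁷ J/m³
3.11723×10⁷ J/m³ ÷ 4.184 J/cal × 0.158987 m³/bbl = 1.18451×10⁶ cal/bbl

1.18×10⁶ cal/bbl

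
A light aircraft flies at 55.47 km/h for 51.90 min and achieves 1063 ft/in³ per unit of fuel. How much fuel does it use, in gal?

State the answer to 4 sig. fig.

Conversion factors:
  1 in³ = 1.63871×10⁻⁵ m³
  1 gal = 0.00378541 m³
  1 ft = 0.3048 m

55.47 km/h → 15.4083 m/s
51.90 min → 3114 s
d = v × t = 15.4083 × 3114 = 47981.4 m
1063 ft/in³ → 1.97718×10⁷ m/m³
V = d / (distance per unit fuel) = 47981.4 / 1.97718×10⁷ = 0.00242676 m³
In gal: 0.00242676 / 0.00378541 = 0.641082 gal

0.6411 gal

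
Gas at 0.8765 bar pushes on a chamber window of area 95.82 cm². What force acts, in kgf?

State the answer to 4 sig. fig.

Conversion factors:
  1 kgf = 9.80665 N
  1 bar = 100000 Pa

85.64 kgf

0.8765 bar × 100000 = 87650 Pa
95.82 cm² × 0.0001 = 0.009582 m²
F = P × A = 87650 Pa × 0.009582 m² = 839.862 N
839.862 N ÷ (9.80665 N/kgf) = 85.6421 kgf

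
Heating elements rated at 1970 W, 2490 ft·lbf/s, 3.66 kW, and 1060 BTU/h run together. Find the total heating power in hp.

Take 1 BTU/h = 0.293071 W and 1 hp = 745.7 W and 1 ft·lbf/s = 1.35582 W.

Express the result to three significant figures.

1970 W (already W)
2490 ft·lbf/s × 1.35582 = 3375.99 W
3.66 kW × 1000 = 3660 W
1060 BTU/h × 0.293071 = 310.655 W
Combined: 1970 + 3375.99 + 3660 + 310.655 = 9316.64 W
In hp: 9316.64 / 745.7 = 12.4938 hp

12.5 hp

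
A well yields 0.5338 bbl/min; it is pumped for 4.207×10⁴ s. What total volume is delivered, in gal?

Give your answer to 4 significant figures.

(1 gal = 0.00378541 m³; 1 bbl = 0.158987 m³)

1.572×10⁴ gal

0.5338 bbl/min → 0.00141445 m³/s
V = Q × t = 0.00141445 × 42070 = 59.5059 m³
In gal: 59.5059 / 0.00378541 = 15719.8 gal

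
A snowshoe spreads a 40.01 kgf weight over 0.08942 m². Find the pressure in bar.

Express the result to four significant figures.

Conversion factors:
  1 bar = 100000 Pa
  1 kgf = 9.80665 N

40.01 kgf × 9.80665 = 392.364 N
P = F / A = 392.364 N / 0.08942 m² = 4387.88 Pa
4387.88 Pa ÷ (100000 Pa/bar) = 0.0438788 bar

0.04388 bar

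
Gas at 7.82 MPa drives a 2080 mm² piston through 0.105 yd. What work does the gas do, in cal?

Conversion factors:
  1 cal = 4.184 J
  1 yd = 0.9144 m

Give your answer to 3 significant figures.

7.82 MPa → 7.82×10⁶ Pa
2080 mm² → 0.00208 m²
F = P × A = 7.82×10⁶ × 0.00208 = 16265.6 N
0.105 yd → 0.096012 m
W = F × d = 16265.6 × 0.096012 = 1561.69 J
In cal: 1561.69 / 4.184 = 373.253 cal

373 cal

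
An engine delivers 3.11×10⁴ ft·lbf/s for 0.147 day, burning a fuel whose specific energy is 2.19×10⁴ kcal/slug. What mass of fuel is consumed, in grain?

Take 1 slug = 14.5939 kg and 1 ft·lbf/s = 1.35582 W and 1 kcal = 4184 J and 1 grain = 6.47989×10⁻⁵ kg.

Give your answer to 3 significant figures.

3.11×10⁴ ft·lbf/s → 42166 W
0.147 day → 12700.8 s
E = P × t = 42166 × 12700.8 = 5.35542×10⁸ J
2.19×10⁴ kcal/slug → 6.27862×10⁶ J/kg
m = E / e_s = 5.35542×10⁸ / 6.27862×10⁶ = 85.2961 kg
In grain: 85.2961 / 6.47989×10⁻⁵ = 1.31632×10⁶ grain

1.32×10⁶ grain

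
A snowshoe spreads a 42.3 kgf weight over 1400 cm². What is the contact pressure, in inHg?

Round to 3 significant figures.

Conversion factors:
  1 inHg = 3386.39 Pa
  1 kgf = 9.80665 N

42.3 kgf × 9.80665 → 414.821 N
1400 cm² × 0.0001 → 0.14 m²
P = F / A = 414.821 N / 0.14 m² = 2963.01 Pa
2963.01 Pa ÷ (3386.39 Pa/inHg) = 0.874976 inHg

0.875 inHg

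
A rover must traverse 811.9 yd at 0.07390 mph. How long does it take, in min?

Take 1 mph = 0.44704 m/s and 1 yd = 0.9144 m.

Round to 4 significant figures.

374.5 min

811.9 yd × 0.9144 → 742.401 m
0.07390 mph × 0.44704 → 0.0330363 m/s
t = d / v = 742.401 m / 0.0330363 m/s = 22472.3 s
22472.3 s ÷ (60 s/min) = 374.538 min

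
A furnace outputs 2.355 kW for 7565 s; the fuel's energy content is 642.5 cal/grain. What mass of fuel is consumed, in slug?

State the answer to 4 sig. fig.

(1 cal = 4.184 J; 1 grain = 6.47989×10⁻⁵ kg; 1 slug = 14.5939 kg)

0.02943 slug

2.355 kW → 2355 W
E = P × t = 2355 × 7565 = 1.78156×10⁷ J
642.5 cal/grain → 4.14856×10⁷ J/kg
m = E / e_s = 1.78156×10⁷ / 4.14856×10⁷ = 0.429441 kg
In slug: 0.429441 / 14.5939 = 0.0294261 slug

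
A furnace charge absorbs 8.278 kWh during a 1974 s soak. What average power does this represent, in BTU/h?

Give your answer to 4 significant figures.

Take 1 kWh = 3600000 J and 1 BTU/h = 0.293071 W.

5.151×10⁴ BTU/h

8.278 kWh × 3600000 = 2.98008×10⁷ J
P = E / t = 2.98008×10⁷ J / 1974 s = 15096.7 W
15096.7 W ÷ (0.293071 W/BTU/h) = 51512.1 BTU/h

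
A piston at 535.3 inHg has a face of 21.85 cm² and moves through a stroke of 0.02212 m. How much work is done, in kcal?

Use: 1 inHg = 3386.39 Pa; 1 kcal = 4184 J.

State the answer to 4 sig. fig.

535.3 inHg → 1.81273×10⁶ Pa
21.85 cm² → 0.002185 m²
F = P × A = 1.81273×10⁶ × 0.002185 = 3960.82 N
W = F × d = 3960.82 × 0.02212 = 87.6133 J
In kcal: 87.6133 / 4184 = 0.0209401 kcal

0.02094 kcal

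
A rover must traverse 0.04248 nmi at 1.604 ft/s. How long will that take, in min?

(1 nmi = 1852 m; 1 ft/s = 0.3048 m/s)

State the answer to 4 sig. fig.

0.04248 nmi × 1852 → 78.673 m
1.604 ft/s × 0.3048 → 0.488899 m/s
t = d / v = 78.673 m / 0.488899 m/s = 160.919 s
160.919 s ÷ (60 s/min) = 2.68198 min

2.682 min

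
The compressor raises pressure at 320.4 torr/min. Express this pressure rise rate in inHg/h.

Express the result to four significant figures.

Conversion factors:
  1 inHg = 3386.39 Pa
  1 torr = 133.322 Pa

756.8 inHg/h

320.4 torr/min × 133.322 Pa/torr ÷ 60 s/min = 711.939 Pa/s
711.939 Pa/s ÷ 3386.39 Pa/inHg × 3600 s/h = 756.847 inHg/h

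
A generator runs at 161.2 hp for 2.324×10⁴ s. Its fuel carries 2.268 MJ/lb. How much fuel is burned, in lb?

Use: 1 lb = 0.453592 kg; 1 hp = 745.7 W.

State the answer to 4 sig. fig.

1232 lb

161.2 hp → 120207 W
E = P × t = 120207 × 23240 = 2.79361×10⁹ J
2.268 MJ/lb → 5.00009×10⁶ J/kg
m = E / e_s = 2.79361×10⁹ / 5.00009×10⁶ = 558.712 kg
In lb: 558.712 / 0.453592 = 1231.75 lb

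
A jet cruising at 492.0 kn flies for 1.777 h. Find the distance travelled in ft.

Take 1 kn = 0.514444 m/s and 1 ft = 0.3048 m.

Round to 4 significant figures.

492.0 kn × 0.514444 → 253.106 m/s
1.777 h × 3600 → 6397.2 s
d = v × t = 253.106 m/s × 6397.2 s = 1.61917×10⁶ m
1.61917×10⁶ m ÷ (0.3048 m/ft) = 5.31224×10⁶ ft

5.312×10⁶ ft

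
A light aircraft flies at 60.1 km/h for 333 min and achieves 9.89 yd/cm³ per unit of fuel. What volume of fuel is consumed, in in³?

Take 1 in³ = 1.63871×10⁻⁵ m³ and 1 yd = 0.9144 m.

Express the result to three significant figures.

60.1 km/h → 16.6944 m/s
333 min → 19980 s
d = v × t = 16.6944 × 19980 = 333554 m
9.89 yd/cm³ → 9.04342×10⁶ m/m³
V = d / (distance per unit fuel) = 333554 / 9.04342×10⁶ = 0.0368836 m³
In in³: 0.0368836 / 1.63871×10⁻⁵ = 2250.77 in³

2250 in³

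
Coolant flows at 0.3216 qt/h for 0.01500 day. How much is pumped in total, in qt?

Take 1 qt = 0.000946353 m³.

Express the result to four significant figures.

0.3216 qt/h → 8.45409×10⁻⁸ m³/s
0.01500 day → 1296 s
V = Q × t = 8.45409×10⁻⁸ × 1296 = 1.09565×10⁻⁴ m³
In qt: 1.09565×10⁻⁴ / 0.000946353 = 0.115776 qt

0.1158 qt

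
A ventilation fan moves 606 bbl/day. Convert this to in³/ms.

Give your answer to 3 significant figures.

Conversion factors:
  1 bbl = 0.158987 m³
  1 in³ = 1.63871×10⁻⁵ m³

0.0680 in³/ms

606 bbl/day × 0.158987 m³/bbl ÷ 86400 s/day = 0.00111512 m³/s
0.00111512 m³/s ÷ 1.63871×10⁻⁵ m³/in³ × 0.001 s/ms = 0.0680486 in³/ms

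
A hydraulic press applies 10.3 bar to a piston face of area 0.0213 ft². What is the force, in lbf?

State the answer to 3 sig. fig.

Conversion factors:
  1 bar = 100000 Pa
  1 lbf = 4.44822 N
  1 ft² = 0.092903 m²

458 lbf

10.3 bar × 100000 → 1.03×10⁶ Pa
0.0213 ft² × 0.092903 → 0.00197883 m²
F = P × A = 1.03×10⁶ Pa × 0.00197883 m² = 2038.19 N
2038.19 N ÷ (4.44822 N/lbf) = 458.204 lbf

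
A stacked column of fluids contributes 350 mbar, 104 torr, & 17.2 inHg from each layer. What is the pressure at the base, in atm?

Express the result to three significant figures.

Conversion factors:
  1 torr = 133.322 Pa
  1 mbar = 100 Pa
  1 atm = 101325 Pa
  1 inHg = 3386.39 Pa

1.06 atm

350 mbar × 100 = 35000 Pa
104 torr × 133.322 = 13865.5 Pa
17.2 inHg × 3386.39 = 58245.9 Pa
Sum: 35000 + 13865.5 + 58245.9 = 107111 Pa
In atm: 107111 / 101325 = 1.0571 atm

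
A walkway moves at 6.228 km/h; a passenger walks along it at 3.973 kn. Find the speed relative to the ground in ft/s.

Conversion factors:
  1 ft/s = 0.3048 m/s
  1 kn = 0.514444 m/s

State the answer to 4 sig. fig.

6.228 km/h × (1/3.6) → 1.73 m/s
3.973 kn × 0.514444 → 2.04389 m/s
Sum: 1.73 + 2.04389 = 3.77389 m/s
In ft/s: 3.77389 / 0.3048 = 12.3815 ft/s

12.38 ft/s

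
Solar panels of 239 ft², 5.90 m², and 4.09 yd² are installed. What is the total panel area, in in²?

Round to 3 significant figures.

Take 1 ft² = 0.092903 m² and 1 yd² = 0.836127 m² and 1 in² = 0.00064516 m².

239 ft² × 0.092903 = 22.2038 m²
5.90 m² (already m²)
4.09 yd² × 0.836127 = 3.41976 m²
Total: 22.2038 + 5.9 + 3.41976 = 31.5236 m²
In in²: 31.5236 / 0.00064516 = 48861.7 in²

4.89×10⁴ in²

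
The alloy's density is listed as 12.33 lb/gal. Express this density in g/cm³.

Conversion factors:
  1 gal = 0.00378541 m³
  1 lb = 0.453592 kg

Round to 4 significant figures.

12.33 lb/gal × 0.453592 kg/lb ÷ 0.00378541 m³/gal = 1477.46 kg/m³
1477.46 kg/m³ ÷ 0.001 kg/g × 10⁻⁶ m³/cm³ = 1.47746 g/cm³

1.477 g/cm³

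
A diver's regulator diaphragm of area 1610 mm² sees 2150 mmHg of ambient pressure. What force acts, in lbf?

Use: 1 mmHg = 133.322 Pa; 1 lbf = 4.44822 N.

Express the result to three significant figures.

104 lbf

2150 mmHg × 133.322 = 286642 Pa
1610 mm² × 10⁻⁶ = 0.00161 m²
F = P × A = 286642 Pa × 0.00161 m² = 461.494 N
461.494 N ÷ (4.44822 N/lbf) = 103.748 lbf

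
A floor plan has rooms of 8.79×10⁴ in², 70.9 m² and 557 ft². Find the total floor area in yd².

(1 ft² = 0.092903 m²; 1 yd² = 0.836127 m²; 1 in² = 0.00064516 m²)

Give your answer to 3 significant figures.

215 yd²

8.79×10⁴ in² × 0.00064516 = 56.7096 m²
70.9 m² (already m²)
557 ft² × 0.092903 = 51.747 m²
Sum: 56.7096 + 70.9 + 51.747 = 179.357 m²
In yd²: 179.357 / 0.836127 = 214.509 yd²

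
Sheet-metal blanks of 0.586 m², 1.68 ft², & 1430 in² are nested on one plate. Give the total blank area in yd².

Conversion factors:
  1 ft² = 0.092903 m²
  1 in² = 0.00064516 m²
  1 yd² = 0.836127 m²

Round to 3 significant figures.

1.99 yd²

0.586 m² (already m²)
1.68 ft² × 0.092903 → 0.156077 m²
1430 in² × 0.00064516 → 0.922579 m²
Sum: 0.586 + 0.156077 + 0.922579 = 1.66466 m²
In yd²: 1.66466 / 0.836127 = 1.99092 yd²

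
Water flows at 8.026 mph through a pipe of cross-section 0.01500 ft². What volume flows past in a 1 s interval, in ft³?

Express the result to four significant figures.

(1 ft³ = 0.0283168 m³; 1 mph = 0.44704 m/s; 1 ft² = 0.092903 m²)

8.026 mph × 0.44704 → 3.58794 m/s
0.01500 ft² × 0.092903 → 0.00139354 m²
V = v × A × t = 3.58794 m/s × 0.00139354 m² × 1 s = 0.00499994 m³
0.00499994 m³ ÷ (0.0283168 m³/ft³) = 0.176572 ft³

0.1766 ft³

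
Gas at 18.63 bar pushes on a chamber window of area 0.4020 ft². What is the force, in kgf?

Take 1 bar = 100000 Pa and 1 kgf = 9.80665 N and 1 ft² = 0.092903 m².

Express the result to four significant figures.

18.63 bar × 100000 → 1.863×10⁶ Pa
0.4020 ft² × 0.092903 → 0.037347 m²
F = P × A = 1.863×10⁶ Pa × 0.037347 m² = 69577.5 N
69577.5 N ÷ (9.80665 N/kgf) = 7094.93 kgf

7095 kgf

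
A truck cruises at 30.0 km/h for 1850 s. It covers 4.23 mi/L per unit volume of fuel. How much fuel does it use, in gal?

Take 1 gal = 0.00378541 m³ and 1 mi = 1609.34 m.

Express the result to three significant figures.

30.0 km/h → 8.33333 m/s
d = v × t = 8.33333 × 1850 = 15416.7 m
4.23 mi/L → 6.80751×10⁶ m/m³
V = d / (distance per unit fuel) = 15416.7 / 6.80751×10⁶ = 0.00226466 m³
In gal: 0.00226466 / 0.00378541 = 0.59826 gal

0.598 gal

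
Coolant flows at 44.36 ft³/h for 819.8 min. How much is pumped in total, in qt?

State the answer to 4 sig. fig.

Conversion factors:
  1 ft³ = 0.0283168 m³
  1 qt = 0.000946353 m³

44.36 ft³/h → 3.48926×10⁻⁴ m³/s
819.8 min → 49188 s
V = Q × t = 3.48926×10⁻⁴ × 49188 = 17.163 m³
In qt: 17.163 / 0.000946353 = 18135.9 qt

1.814×10⁴ qt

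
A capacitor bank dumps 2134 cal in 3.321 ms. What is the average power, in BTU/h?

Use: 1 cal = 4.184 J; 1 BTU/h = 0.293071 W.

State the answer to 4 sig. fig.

2134 cal × 4.184 → 8928.66 J
3.321 ms × 0.001 → 0.003321 s
P = E / t = 8928.66 J / 0.003321 s = 2.68855×10⁶ W
2.68855×10⁶ W ÷ (0.293071 W/BTU/h) = 9.17372×10⁶ BTU/h

9.174×10⁶ BTU/h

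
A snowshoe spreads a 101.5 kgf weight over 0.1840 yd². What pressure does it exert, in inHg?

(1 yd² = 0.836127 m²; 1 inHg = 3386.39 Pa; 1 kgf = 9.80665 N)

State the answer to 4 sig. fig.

101.5 kgf × 9.80665 = 995.375 N
0.1840 yd² × 0.836127 = 0.153847 m²
P = F / A = 995.375 N / 0.153847 m² = 6469.9 Pa
6469.9 Pa ÷ (3386.39 Pa/inHg) = 1.91056 inHg

1.911 inHg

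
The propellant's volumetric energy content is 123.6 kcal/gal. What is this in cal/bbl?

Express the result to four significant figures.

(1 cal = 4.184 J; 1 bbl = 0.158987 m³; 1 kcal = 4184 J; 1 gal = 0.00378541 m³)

5.191×10⁶ cal/bbl

123.6 kcal/gal × 4184 J/kcal ÷ 0.00378541 m³/gal = 1.36615×10⁸ J/m³
1.36615×10⁸ J/m³ ÷ 4.184 J/cal × 0.158987 m³/bbl = 5.19121×10⁶ cal/bbl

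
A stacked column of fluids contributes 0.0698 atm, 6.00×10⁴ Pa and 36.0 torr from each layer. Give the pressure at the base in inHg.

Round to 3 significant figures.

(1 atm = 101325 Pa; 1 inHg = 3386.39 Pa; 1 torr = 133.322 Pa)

21.2 inHg

0.0698 atm × 101325 = 7072.48 Pa
6.00×10⁴ Pa (already Pa)
36.0 torr × 133.322 = 4799.59 Pa
Sum: 7072.48 + 60000 + 4799.59 = 71872.1 Pa
In inHg: 71872.1 / 3386.39 = 21.2238 inHg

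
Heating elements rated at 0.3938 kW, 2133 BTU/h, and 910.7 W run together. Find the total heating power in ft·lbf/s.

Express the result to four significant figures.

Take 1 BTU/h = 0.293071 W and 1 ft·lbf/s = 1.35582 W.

0.3938 kW × 1000 → 393.8 W
2133 BTU/h × 0.293071 → 625.12 W
910.7 W (already W)
Combined: 393.8 + 625.12 + 910.7 = 1929.62 W
In ft·lbf/s: 1929.62 / 1.35582 = 1423.21 ft·lbf/s

1423 ft·lbf/s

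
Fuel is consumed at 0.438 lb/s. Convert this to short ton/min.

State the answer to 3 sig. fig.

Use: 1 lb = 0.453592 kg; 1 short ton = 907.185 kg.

0.0131 short ton/min

0.438 lb/s × 0.453592 kg/lb = 0.198673 kg/s
0.198673 kg/s ÷ 907.185 kg/short ton × 60 s/min = 0.01314 short ton/min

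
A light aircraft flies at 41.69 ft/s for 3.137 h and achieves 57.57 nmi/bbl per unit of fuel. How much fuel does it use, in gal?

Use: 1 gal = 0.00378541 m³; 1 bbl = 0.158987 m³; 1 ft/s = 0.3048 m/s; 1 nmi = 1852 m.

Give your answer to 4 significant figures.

56.53 gal

41.69 ft/s → 12.7071 m/s
3.137 h → 11293.2 s
d = v × t = 12.7071 × 11293.2 = 143504 m
57.57 nmi/bbl → 670619 m/m³
V = d / (distance per unit fuel) = 143504 / 670619 = 0.213987 m³
In gal: 0.213987 / 0.00378541 = 56.5294 gal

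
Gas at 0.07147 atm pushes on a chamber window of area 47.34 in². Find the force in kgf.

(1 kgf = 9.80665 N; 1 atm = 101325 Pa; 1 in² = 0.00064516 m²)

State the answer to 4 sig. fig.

22.55 kgf

0.07147 atm × 101325 → 7241.7 Pa
47.34 in² × 0.00064516 → 0.0305419 m²
F = P × A = 7241.7 Pa × 0.0305419 m² = 221.175 N
221.175 N ÷ (9.80665 N/kgf) = 22.5536 kgf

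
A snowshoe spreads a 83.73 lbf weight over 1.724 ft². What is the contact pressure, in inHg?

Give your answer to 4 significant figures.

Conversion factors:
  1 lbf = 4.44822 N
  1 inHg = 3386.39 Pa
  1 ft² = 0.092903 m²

83.73 lbf × 4.44822 = 372.449 N
1.724 ft² × 0.092903 = 0.160165 m²
P = F / A = 372.449 N / 0.160165 m² = 2325.41 Pa
2325.41 Pa ÷ (3386.39 Pa/inHg) = 0.686693 inHg

0.6867 inHg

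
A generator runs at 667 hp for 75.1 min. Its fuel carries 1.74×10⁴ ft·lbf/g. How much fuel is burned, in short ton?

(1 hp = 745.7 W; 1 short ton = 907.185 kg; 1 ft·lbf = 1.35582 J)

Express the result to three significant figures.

0.105 short ton

667 hp → 497382 W
75.1 min → 4506 s
E = P × t = 497382 × 4506 = 2.2412×10⁹ J
1.74×10⁴ ft·lbf/g → 2.35913×10⁷ J/kg
m = E / e_s = 2.2412×10⁹ / 2.35913×10⁷ = 95.0011 kg
In short ton: 95.0011 / 907.185 = 0.104721 short ton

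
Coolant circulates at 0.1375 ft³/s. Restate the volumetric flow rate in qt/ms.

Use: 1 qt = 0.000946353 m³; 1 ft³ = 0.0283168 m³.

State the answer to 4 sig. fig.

0.1375 ft³/s × 0.0283168 m³/ft³ = 0.00389356 m³/s
0.00389356 m³/s ÷ 0.000946353 m³/qt × 0.001 s/ms = 0.00411428 qt/ms

0.004114 qt/ms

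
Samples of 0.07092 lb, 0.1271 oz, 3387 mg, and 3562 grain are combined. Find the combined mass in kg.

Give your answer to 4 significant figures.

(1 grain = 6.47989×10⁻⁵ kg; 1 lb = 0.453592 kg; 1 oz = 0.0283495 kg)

0.2700 kg

0.07092 lb × 0.453592 = 0.0321687 kg
0.1271 oz × 0.0283495 = 0.00360322 kg
3387 mg × 10⁻⁶ = 0.003387 kg
3562 grain × 6.47989×10⁻⁵ = 0.230814 kg
Sum: 0.0321687 + 0.00360322 + 0.003387 + 0.230814 = 0.269973 kg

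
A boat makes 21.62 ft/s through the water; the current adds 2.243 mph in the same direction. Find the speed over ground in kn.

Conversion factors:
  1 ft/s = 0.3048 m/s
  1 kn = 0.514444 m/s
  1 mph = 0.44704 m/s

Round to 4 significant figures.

14.76 kn

21.62 ft/s × 0.3048 = 6.58978 m/s
2.243 mph × 0.44704 = 1.00271 m/s
Total: 6.58978 + 1.00271 = 7.59249 m/s
In kn: 7.59249 / 0.514444 = 14.7586 kn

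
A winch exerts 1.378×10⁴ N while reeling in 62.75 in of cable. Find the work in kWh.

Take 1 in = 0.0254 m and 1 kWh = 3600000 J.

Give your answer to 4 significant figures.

0.006101 kWh

62.75 in × 0.0254 → 1.59385 m
W = F × d = 13780 N × 1.59385 m = 21963.3 J
21963.3 J ÷ (3600000 J/kWh) = 0.00610092 kWh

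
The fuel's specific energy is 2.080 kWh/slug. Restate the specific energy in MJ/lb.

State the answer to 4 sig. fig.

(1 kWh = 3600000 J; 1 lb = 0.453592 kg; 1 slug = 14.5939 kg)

2.080 kWh/slug × 3600000 J/kWh ÷ 14.5939 kg/slug = 513091 J/kg
513091 J/kg ÷ 1000000 J/MJ × 0.453592 kg/lb = 0.232734 MJ/lb

0.2327 MJ/lb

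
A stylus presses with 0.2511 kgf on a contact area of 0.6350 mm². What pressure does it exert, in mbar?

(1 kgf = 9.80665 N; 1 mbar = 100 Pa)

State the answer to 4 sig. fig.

0.2511 kgf × 9.80665 → 2.46245 N
0.6350 mm² × 10⁻⁶ → 6.35×10⁻⁷ m²
P = F / A = 2.46245 N / 6.35×10⁻⁷ m² = 3.87787×10⁶ Pa
3.87787×10⁶ Pa ÷ (100 Pa/mbar) = 38778.7 mbar

3.878×10⁴ mbar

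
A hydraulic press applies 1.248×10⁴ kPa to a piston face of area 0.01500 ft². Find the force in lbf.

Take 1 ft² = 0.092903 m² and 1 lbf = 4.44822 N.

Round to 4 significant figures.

1.248×10⁴ kPa × 1000 = 1.248×10⁷ Pa
0.01500 ft² × 0.092903 = 0.00139354 m²
F = P × A = 1.248×10⁷ Pa × 0.00139354 m² = 17391.4 N
17391.4 N ÷ (4.44822 N/lbf) = 3909.74 lbf

3910 lbf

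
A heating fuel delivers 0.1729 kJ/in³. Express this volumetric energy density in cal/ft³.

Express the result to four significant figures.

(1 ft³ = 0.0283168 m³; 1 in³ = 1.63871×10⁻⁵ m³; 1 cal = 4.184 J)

0.1729 kJ/in³ × 1000 J/kJ ÷ 1.63871×10⁻⁵ m³/in³ = 1.0551×10⁷ J/m³
1.0551×10⁷ J/m³ ÷ 4.184 J/cal × 0.0283168 m³/ft³ = 71407.9 cal/ft³

7.141×10⁴ cal/ft³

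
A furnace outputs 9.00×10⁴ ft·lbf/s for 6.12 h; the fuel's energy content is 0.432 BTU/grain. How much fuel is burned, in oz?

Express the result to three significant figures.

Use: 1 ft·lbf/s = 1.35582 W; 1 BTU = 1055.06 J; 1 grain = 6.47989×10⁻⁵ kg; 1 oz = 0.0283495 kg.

1.35×10⁴ oz

9.00×10⁴ ft·lbf/s → 122024 W
6.12 h → 22032 s
E = P × t = 122024 × 22032 = 2.68843×10⁹ J
0.432 BTU/grain → 7.03385×10⁶ J/kg
m = E / e_s = 2.68843×10⁹ / 7.03385×10⁶ = 382.213 kg
In oz: 382.213 / 0.0283495 = 13482.2 oz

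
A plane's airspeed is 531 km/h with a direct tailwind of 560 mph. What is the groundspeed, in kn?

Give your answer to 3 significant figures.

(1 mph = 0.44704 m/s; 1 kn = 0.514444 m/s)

773 kn

531 km/h × (1/3.6) = 147.5 m/s
560 mph × 0.44704 = 250.342 m/s
Combined: 147.5 + 250.342 = 397.842 m/s
In kn: 397.842 / 0.514444 = 773.344 kn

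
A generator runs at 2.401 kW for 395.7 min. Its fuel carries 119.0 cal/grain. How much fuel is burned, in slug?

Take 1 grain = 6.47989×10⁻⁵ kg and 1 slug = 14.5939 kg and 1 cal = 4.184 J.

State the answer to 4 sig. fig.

2.401 kW → 2401 W
395.7 min → 23742 s
E = P × t = 2401 × 23742 = 5.70045×10⁷ J
119.0 cal/grain → 7.68371×10⁶ J/kg
m = E / e_s = 5.70045×10⁷ / 7.68371×10⁶ = 7.41888 kg
In slug: 7.41888 / 14.5939 = 0.508355 slug

0.5084 slug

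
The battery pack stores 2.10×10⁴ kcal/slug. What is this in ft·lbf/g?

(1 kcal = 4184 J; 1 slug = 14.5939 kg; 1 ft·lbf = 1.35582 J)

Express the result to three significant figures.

4440 ft·lbf/g

2.10×10⁴ kcal/slug × 4184 J/kcal ÷ 14.5939 kg/slug = 6.0206×10⁶ J/kg
6.0206×10⁶ J/kg ÷ 1.35582 J/ft·lbf × 0.001 kg/g = 4440.56 ft·lbf/g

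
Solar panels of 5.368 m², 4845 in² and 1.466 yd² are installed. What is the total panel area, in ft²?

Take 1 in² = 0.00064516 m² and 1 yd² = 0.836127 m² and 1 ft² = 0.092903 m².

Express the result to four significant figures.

5.368 m² (already m²)
4845 in² × 0.00064516 = 3.1258 m²
1.466 yd² × 0.836127 = 1.22576 m²
Total: 5.368 + 3.1258 + 1.22576 = 9.71956 m²
In ft²: 9.71956 / 0.092903 = 104.621 ft²

104.6 ft²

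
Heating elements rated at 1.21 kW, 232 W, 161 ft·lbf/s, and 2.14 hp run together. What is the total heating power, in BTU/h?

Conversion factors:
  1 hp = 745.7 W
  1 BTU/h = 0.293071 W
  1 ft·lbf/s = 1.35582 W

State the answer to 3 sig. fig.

1.11×10⁴ BTU/h

1.21 kW × 1000 = 1210 W
232 W (already W)
161 ft·lbf/s × 1.35582 = 218.287 W
2.14 hp × 745.7 = 1595.8 W
Total: 1210 + 232 + 218.287 + 1595.8 = 3256.09 W
In BTU/h: 3256.09 / 0.293071 = 11110.2 BTU/h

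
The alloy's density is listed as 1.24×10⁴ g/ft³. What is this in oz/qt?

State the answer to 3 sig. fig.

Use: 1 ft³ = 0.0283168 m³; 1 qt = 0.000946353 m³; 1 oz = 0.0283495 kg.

1.24×10⁴ g/ft³ × 0.001 kg/g ÷ 0.0283168 m³/ft³ = 437.903 kg/m³
437.903 kg/m³ ÷ 0.0283495 kg/oz × 0.000946353 m³/qt = 14.6179 oz/qt

14.6 oz/qt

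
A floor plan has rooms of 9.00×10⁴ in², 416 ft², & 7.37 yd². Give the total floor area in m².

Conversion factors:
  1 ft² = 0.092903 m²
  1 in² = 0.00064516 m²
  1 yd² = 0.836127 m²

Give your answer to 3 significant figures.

103 m²

9.00×10⁴ in² × 0.00064516 = 58.0644 m²
416 ft² × 0.092903 = 38.6476 m²
7.37 yd² × 0.836127 = 6.16226 m²
Total: 58.0644 + 38.6476 + 6.16226 = 102.874 m²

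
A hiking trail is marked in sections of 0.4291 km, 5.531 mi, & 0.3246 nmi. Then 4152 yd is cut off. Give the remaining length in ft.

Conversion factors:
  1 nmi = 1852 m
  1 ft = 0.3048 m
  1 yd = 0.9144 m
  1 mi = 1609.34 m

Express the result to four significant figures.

0.4291 km × 1000 = 429.1 m
5.531 mi × 1609.34 = 8901.26 m
0.3246 nmi × 1852 = 601.159 m
4152 yd × 0.9144 = 3796.59 m
Result: 429.1 + 8901.26 + 601.159 − 3796.59 = 6134.93 m
In ft: 6134.93 / 0.3048 = 20127.7 ft

2.013×10⁴ ft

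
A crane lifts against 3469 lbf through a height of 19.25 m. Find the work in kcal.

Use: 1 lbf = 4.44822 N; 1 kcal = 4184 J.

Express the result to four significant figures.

3469 lbf × 4.44822 = 15430.9 N
W = F × d = 15430.9 N × 19.25 m = 297045 J
297045 J ÷ (4184 J/kcal) = 70.9955 kcal

71.00 kcal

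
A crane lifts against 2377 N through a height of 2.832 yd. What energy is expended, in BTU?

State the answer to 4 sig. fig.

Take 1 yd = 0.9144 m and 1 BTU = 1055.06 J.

5.834 BTU

2.832 yd × 0.9144 = 2.58958 m
W = F × d = 2377 N × 2.58958 m = 6155.43 J
6155.43 J ÷ (1055.06 J/BTU) = 5.8342 BTU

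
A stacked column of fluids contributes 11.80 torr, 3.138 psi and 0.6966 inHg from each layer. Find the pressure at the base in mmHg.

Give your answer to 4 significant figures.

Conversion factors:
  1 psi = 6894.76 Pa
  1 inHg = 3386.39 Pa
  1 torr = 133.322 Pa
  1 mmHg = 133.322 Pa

11.80 torr × 133.322 = 1573.2 Pa
3.138 psi × 6894.76 = 21635.8 Pa
0.6966 inHg × 3386.39 = 2358.96 Pa
Combined: 1573.2 + 21635.8 + 2358.96 = 25568 Pa
In mmHg: 25568 / 133.322 = 191.776 mmHg

191.8 mmHg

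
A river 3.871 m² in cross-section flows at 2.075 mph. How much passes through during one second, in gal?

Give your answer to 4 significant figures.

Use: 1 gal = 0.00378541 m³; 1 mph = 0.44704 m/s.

2.075 mph × 0.44704 → 0.927608 m/s
V = v × A × t = 0.927608 m/s × 3.871 m² × 1 s = 3.59077 m³
3.59077 m³ ÷ (0.00378541 m³/gal) = 948.582 gal

948.6 gal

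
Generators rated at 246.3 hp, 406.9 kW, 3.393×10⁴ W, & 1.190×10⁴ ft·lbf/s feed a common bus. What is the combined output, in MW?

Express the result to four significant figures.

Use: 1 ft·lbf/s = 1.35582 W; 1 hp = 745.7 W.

0.6406 MW

246.3 hp × 745.7 = 183666 W
406.9 kW × 1000 = 406900 W
3.393×10⁴ W (already W)
1.190×10⁴ ft·lbf/s × 1.35582 = 16134.3 W
Combined: 183666 + 406900 + 33930 + 16134.3 = 640630 W
In MW: 640630 / 1000000 = 0.64063 MW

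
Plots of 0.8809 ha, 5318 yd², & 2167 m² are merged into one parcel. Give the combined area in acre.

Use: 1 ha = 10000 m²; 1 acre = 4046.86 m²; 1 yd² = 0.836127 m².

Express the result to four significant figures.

3.811 acre

0.8809 ha × 10000 = 8809 m²
5318 yd² × 0.836127 = 4446.52 m²
2167 m² (already m²)
Sum: 8809 + 4446.52 + 2167 = 15422.5 m²
In acre: 15422.5 / 4046.86 = 3.81098 acre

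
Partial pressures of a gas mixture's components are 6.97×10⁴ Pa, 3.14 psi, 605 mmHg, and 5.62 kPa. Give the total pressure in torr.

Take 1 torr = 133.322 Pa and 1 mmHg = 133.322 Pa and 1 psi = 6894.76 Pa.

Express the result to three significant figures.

1330 torr

6.97×10⁴ Pa (already Pa)
3.14 psi × 6894.76 = 21649.5 Pa
605 mmHg × 133.322 = 80659.8 Pa
5.62 kPa × 1000 = 5620 Pa
Sum: 69700 + 21649.5 + 80659.8 + 5620 = 177629 Pa
In torr: 177629 / 133.322 = 1332.33 torr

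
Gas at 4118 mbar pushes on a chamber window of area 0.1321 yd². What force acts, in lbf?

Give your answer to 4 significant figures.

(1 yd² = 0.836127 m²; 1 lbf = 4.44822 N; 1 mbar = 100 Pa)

1.023×10⁴ lbf

4118 mbar × 100 = 411800 Pa
0.1321 yd² × 0.836127 = 0.110452 m²
F = P × A = 411800 Pa × 0.110452 m² = 45484.1 N
45484.1 N ÷ (4.44822 N/lbf) = 10225.2 lbf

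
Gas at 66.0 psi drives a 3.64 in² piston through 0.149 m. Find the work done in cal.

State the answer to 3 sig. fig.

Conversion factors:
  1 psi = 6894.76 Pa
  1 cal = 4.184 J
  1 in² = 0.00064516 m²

38.1 cal

66.0 psi → 455054 Pa
3.64 in² → 0.00234838 m²
F = P × A = 455054 × 0.00234838 = 1068.64 N
W = F × d = 1068.64 × 0.149 = 159.227 J
In cal: 159.227 / 4.184 = 38.0562 cal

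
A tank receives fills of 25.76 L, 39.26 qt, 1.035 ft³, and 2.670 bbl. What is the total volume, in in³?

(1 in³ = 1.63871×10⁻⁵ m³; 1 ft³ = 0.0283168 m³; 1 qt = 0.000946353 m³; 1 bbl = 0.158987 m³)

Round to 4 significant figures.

25.76 L × 0.001 = 0.02576 m³
39.26 qt × 0.000946353 = 0.0371538 m³
1.035 ft³ × 0.0283168 = 0.0293079 m³
2.670 bbl × 0.158987 = 0.424495 m³
Total: 0.02576 + 0.0371538 + 0.0293079 + 0.424495 = 0.516717 m³
In in³: 0.516717 / 1.63871×10⁻⁵ = 31531.9 in³

3.153×10⁴ in³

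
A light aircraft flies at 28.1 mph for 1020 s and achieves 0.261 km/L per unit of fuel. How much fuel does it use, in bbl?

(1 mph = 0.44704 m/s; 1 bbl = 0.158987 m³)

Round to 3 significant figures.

28.1 mph → 12.5618 m/s
d = v × t = 12.5618 × 1020 = 12813 m
0.261 km/L → 261000 m/m³
V = d / (distance per unit fuel) = 12813 / 261000 = 0.049092 m³
In bbl: 0.049092 / 0.158987 = 0.30878 bbl

0.309 bbl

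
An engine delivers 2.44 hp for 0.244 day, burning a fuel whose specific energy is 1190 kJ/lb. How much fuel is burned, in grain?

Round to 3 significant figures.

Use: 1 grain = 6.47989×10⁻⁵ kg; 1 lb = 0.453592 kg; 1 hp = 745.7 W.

2.26×10⁵ grain

2.44 hp → 1819.51 W
0.244 day → 21081.6 s
E = P × t = 1819.51 × 21081.6 = 3.83582×10⁷ J
1190 kJ/lb → 2.6235×10⁶ J/kg
m = E / e_s = 3.83582×10⁷ / 2.6235×10⁶ = 14.621 kg
In grain: 14.621 / 6.47989×10⁻⁵ = 225637 grain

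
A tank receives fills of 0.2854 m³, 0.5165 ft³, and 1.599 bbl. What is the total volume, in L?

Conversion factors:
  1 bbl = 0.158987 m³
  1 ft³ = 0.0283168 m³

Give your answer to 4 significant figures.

554.2 L

0.2854 m³ (already m³)
0.5165 ft³ × 0.0283168 → 0.0146256 m³
1.599 bbl × 0.158987 → 0.25422 m³
Sum: 0.2854 + 0.0146256 + 0.25422 = 0.554246 m³
In L: 0.554246 / 0.001 = 554.246 L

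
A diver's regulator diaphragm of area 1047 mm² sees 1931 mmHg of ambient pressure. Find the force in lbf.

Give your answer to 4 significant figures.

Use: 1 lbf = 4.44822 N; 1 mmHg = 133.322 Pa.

60.60 lbf

1931 mmHg × 133.322 → 257445 Pa
1047 mm² × 10⁻⁶ → 0.001047 m²
F = P × A = 257445 Pa × 0.001047 m² = 269.545 N
269.545 N ÷ (4.44822 N/lbf) = 60.5961 lbf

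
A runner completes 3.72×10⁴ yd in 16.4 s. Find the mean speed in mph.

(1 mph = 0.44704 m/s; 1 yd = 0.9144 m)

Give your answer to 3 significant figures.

3.72×10⁴ yd × 0.9144 → 34015.7 m
v = d / t = 34015.7 m / 16.4 s = 2074.13 m/s
2074.13 m/s ÷ (0.44704 m/s/mph) = 4639.7 mph

4640 mph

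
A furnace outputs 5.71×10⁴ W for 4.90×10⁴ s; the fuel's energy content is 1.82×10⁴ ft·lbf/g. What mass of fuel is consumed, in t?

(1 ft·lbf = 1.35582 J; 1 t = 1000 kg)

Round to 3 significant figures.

0.113 t

E = P × t = 57100 × 49000 = 2.7979×10⁹ J
1.82×10⁴ ft·lbf/g → 2.46759×10⁷ J/kg
m = E / e_s = 2.7979×10⁹ / 2.46759×10⁷ = 113.386 kg
In t: 113.386 / 1000 = 0.113386 t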